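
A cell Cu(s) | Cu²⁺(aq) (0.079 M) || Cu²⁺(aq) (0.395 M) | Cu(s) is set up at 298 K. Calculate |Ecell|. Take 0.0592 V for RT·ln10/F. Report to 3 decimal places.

For a concentration cell E°cell = 0, since both electrodes use the same couple.
The compartment with the higher Cu²⁺(aq) concentration (0.395 M) acts as the cathode; ions are reduced there and produced at the dilute (0.079 M) anode.
With n = 2, Ecell = −(0.0592/2)·log([dilute]/[conc]) = −(0.0592/2)·log(0.079/0.395) = +0.021 V.

0.021 V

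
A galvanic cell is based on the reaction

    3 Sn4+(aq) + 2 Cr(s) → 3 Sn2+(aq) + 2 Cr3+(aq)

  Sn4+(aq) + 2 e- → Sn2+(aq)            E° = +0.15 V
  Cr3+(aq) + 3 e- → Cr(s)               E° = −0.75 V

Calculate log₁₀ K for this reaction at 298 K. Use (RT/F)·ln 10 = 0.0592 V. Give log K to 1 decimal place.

The Sn⁴⁺/Sn²⁺ couple is reduced (cathode); E°cell = +0.15 − (−0.75) = +0.90 V with n = 6.
At equilibrium E = 0, so log K = nE°cell / 0.0592 = (6)(+0.90) / 0.0592 = 91.2.

log K = 91.2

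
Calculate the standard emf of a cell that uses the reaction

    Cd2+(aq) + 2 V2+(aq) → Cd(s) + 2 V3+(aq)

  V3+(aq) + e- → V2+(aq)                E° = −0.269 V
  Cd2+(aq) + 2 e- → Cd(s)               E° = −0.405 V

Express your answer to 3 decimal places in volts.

Cd2+(aq) gains electrons, so the Cd²⁺/Cd couple is the cathode; the V³⁺/V²⁺ couple is the anode.
E°cell = E°(cathode) − E°(anode) = −0.405 − (−0.269) = −0.136 V.
The negative E°cell means the reaction is non-spontaneous in the direction written.

−0.136 V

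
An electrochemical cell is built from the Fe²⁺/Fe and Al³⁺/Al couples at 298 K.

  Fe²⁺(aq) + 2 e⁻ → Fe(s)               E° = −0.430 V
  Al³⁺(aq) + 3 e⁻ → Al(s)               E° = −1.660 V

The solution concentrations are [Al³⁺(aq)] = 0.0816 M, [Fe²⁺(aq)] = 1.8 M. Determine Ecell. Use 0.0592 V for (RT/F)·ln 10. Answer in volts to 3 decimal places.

The Fe²⁺/Fe couple has the more positive E°, so it is the cathode; Al³⁺/Al is the anode.
The standard potential is −0.430 − (−1.660) = +1.230 V and the balanced reaction transfers n = 6 electrons.
Balancing gives 3 Fe²⁺(aq) + 2 Al(s) → 3 Fe(s) + 2 Al³⁺(aq); hence Q = [Al³⁺(aq)]^2 / [Fe²⁺(aq)]^3 = 0.00114 (log Q = −2.942).
By the Nernst equation, E = +1.230 − (0.0592/6)·(−2.942) = +1.259 V.

+1.259 V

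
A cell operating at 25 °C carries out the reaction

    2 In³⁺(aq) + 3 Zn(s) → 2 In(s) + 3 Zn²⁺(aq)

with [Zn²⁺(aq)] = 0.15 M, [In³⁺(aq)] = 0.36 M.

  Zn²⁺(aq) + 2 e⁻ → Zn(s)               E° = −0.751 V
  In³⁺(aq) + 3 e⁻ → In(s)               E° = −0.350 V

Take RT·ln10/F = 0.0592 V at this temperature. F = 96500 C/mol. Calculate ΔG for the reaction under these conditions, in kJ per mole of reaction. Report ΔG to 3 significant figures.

−241 kJ/mol

The standard cell potential is −0.350 − (−0.751) = +0.401 V, with n = 6 electrons in the balanced equation.
The reaction quotient is [Zn²⁺(aq)]^3 / [In³⁺(aq)]^2 = 0.026; by Nernst, E = +0.401 − (0.0592/6)(−1.584) = +0.4166 V.
Finally ΔG = −nFE = −(6)(96500 C/mol)(+0.4166 V) = −241 kJ/mol.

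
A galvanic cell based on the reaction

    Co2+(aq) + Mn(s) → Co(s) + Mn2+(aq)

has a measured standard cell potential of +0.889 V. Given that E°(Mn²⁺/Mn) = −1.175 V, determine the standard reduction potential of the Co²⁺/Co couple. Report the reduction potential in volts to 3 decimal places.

In the reaction as written the Co²⁺/Co couple is reduced (cathode) and Mn²⁺/Mn is oxidized (anode), so E°cell = E°(Co²⁺/Co) − E°(Mn²⁺/Mn).
E°(Co²⁺/Co) = E°cell + E°(anode) = +0.889 + (−1.175) = −0.286 V.

−0.286 V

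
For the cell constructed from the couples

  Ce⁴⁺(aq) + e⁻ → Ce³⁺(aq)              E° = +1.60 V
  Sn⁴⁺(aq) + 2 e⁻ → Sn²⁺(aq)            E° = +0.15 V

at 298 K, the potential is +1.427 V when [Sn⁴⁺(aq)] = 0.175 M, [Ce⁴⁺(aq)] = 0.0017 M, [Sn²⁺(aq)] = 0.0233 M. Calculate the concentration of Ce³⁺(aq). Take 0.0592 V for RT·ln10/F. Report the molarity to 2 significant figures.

0.0015 M

With Ce⁴⁺/Ce³⁺ at the cathode and Sn⁴⁺/Sn²⁺ at the anode, E°cell = +1.60 − (+0.15) = +1.45 V (n = 2).
Since E = E° − (0.0592/n)·log Q, log Q = n(E° − E)/0.0592 = 0.777.
The balanced reaction is 2 Ce⁴⁺(aq) + Sn²⁺(aq) → 2 Ce³⁺(aq) + Sn⁴⁺(aq), so Q = ([Ce³⁺(aq)]^2·[Sn⁴⁺(aq)]) / ([Ce⁴⁺(aq)]^2·[Sn²⁺(aq)]).
Isolating [Ce³⁺(aq)] in Q = 10^{0.777} yields log [Ce³⁺(aq)] = −2.819, i.e. 0.0015 M.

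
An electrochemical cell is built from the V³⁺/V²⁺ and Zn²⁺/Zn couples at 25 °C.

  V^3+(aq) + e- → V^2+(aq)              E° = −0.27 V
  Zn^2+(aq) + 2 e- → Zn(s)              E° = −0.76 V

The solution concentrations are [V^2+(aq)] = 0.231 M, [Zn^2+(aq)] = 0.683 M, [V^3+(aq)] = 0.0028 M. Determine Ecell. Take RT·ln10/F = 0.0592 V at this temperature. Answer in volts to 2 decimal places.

Since E°(V³⁺/V²⁺) > E°(Zn²⁺/Zn), V³⁺/V²⁺ serves as the cathode.
The standard potential is −0.27 − (−0.76) = +0.49 V and the balanced reaction transfers n = 2 electrons.
For the overall reaction 2 V^3+(aq) + Zn(s) → 2 V^2+(aq) + Zn^2+(aq), Q = ([V^2+(aq)]^2·[Zn^2+(aq)]) / [V^3+(aq)]^2 = 4.65×10^3, giving log Q = 3.667.
By the Nernst equation, E = +0.49 − (0.0592/2)·(3.667) = +0.38 V.

+0.38 V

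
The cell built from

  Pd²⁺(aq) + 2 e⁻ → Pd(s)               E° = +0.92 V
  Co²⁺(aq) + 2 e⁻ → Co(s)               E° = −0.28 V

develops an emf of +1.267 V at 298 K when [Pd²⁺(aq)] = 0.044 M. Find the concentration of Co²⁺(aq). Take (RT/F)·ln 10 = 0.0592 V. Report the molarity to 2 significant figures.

0.00024 M

The Pd²⁺/Pd couple has the larger reduction potential, so it is the cathode: E°cell = +0.92 − (−0.28) = +1.20 V and n = 2.
From the Nernst equation, log Q = n(E° − E)/0.0592 = 2·(+1.20 − (+1.267))/0.0592 = −2.264.
The balanced reaction is Pd²⁺(aq) + Co(s) → Pd(s) + Co²⁺(aq), so Q = [Co²⁺(aq)] / [Pd²⁺(aq)].
Isolating [Co²⁺(aq)] in Q = 10^{−2.264} yields log [Co²⁺(aq)] = −3.621, i.e. 0.00024 M.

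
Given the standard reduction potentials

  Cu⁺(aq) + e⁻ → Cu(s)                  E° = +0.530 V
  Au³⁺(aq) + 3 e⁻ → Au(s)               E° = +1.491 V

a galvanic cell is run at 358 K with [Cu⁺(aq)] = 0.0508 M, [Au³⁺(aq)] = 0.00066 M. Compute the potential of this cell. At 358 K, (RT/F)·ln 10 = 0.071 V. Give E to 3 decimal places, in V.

+0.978 V

Au³⁺/Au is reduced (cathode, E° = +1.491 V) and Cu⁺/Cu is oxidized (anode).
E°cell = +1.491 − (+0.530) = +0.961 V, with n = 3 electrons transferred.
The balanced reaction is Au³⁺(aq) + 3 Cu(s) → Au(s) + 3 Cu⁺(aq), so Q = [Cu⁺(aq)]^3 / [Au³⁺(aq)] = 0.199 and log Q = −0.702.
E = E° − (0.071/n)·log Q = +0.961 − (0.071/3)(−0.702) = +0.978 V.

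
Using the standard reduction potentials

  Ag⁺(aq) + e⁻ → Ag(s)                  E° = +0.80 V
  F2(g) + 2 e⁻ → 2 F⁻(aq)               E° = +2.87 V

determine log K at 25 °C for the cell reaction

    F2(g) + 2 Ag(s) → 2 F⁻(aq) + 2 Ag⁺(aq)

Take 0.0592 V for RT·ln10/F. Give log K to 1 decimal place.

The F₂/F⁻ couple is reduced (cathode); E°cell = +2.87 − (+0.80) = +2.07 V with n = 2.
At equilibrium E = 0, so log K = nE°cell / 0.0592 = (2)(+2.07) / 0.0592 = 69.9.

log K = 69.9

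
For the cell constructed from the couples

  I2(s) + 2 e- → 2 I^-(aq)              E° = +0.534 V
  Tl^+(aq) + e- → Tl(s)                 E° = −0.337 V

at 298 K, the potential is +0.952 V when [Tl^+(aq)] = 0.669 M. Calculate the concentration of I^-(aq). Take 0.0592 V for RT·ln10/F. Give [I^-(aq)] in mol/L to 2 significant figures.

The I₂/I⁻ couple has the larger reduction potential, so it is the cathode: E°cell = +0.534 − (−0.337) = +0.871 V and n = 2.
Rearranging E = E° − (0.0592/n)·log Q gives log Q = 2(+0.871 − (+0.952))/0.0592 = −2.736.
The balanced reaction is I2(s) + 2 Tl(s) → 2 I^-(aq) + 2 Tl^+(aq), so Q = [I^-(aq)]^2·[Tl^+(aq)]^2.
Solving for the unknown gives log [I^-(aq)] = −1.193, so [I^-(aq)] ≈ 0.064 M.

0.064 M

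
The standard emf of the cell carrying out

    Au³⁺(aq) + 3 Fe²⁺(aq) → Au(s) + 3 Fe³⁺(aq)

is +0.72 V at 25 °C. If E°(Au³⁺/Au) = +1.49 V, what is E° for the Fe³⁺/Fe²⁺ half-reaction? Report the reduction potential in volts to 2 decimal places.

In the reaction as written the Au³⁺/Au couple is reduced (cathode) and Fe³⁺/Fe²⁺ is oxidized (anode), so E°cell = E°(Au³⁺/Au) − E°(Fe³⁺/Fe²⁺).
E°(Fe³⁺/Fe²⁺) = E°(cathode) − E°cell = +1.49 − (+0.72) = +0.77 V.

+0.77 V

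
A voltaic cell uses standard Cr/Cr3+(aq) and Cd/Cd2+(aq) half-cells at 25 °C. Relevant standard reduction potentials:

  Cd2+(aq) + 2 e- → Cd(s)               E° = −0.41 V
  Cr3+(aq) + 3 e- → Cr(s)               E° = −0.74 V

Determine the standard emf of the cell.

+0.33 V

Of the two couples in this cell, the one with the more positive reduction potential is reduced at the cathode: here that is Cd²⁺/Cd (−0.41 V); Cr³⁺/Cr (−0.74 V) is the anode.
E°cell = E°(cathode) − E°(anode) = −0.41 − (−0.74) = +0.33 V.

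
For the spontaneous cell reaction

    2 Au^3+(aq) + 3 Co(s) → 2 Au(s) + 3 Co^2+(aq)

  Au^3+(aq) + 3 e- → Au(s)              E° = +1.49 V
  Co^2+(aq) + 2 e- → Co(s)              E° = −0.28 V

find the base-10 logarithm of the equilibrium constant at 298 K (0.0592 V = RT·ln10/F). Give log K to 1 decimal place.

log K = 179.4

The Au³⁺/Au couple is reduced (cathode); E°cell = +1.49 − (−0.28) = +1.77 V with n = 6.
At equilibrium E = 0, so log K = nE°cell / 0.0592 = (6)(+1.77) / 0.0592 = 179.4.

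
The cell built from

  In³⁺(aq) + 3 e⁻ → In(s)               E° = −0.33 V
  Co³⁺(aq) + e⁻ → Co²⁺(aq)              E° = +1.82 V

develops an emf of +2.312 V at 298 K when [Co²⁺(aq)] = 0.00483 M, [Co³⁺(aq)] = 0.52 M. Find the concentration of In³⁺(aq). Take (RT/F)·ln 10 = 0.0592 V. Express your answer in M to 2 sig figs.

With Co³⁺/Co²⁺ at the cathode and In³⁺/In at the anode, E°cell = +1.82 − (−0.33) = +2.15 V (n = 3).
Rearranging E = E° − (0.0592/n)·log Q gives log Q = 3(+2.15 − (+2.312))/0.0592 = −8.209.
Balancing electrons gives 3 Co³⁺(aq) + In(s) → 3 Co²⁺(aq) + In³⁺(aq); thus Q = ([Co²⁺(aq)]^3·[In³⁺(aq)]) / [Co³⁺(aq)]^3.
Isolating [In³⁺(aq)] in Q = 10^{−8.209} yields log [In³⁺(aq)] = −2.113, i.e. 0.0077 M.

0.0077 M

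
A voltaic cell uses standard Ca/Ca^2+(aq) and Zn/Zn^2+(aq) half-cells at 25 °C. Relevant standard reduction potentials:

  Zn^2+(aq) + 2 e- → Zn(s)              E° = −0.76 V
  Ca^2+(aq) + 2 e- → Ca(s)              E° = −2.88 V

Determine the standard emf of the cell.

Of the two couples in this cell, the one with the more positive reduction potential is reduced at the cathode: here that is Zn²⁺/Zn (−0.76 V); Ca²⁺/Ca (−2.88 V) is the anode.
E°cell = E°(cathode) − E°(anode) = −0.76 − (−2.88) = +2.12 V.

+2.12 V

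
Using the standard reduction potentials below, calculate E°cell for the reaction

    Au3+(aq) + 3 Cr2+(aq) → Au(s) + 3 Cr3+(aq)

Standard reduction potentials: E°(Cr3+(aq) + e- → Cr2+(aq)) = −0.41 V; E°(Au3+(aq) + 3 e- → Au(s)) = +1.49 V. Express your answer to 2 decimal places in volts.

+1.90 V

In the reaction as written, Au3+(aq) is reduced (cathode) and Cr3+(aq) is produced by oxidation at the anode.
E°cell = E°(cathode) − E°(anode) = +1.49 − (−0.41) = +1.90 V.
The positive value indicates the reaction is spontaneous as written.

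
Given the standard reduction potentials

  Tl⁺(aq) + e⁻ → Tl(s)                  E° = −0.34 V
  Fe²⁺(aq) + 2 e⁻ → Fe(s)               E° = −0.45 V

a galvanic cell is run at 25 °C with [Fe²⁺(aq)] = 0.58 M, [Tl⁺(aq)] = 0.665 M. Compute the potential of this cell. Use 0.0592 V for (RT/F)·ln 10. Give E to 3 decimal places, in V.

+0.107 V

The Tl⁺/Tl couple has the more positive E°, so it is the cathode; Fe²⁺/Fe is the anode.
E°cell = E°cat − E°an = −0.34 − (−0.45) = +0.11 V; n = 2.
Balancing gives 2 Tl⁺(aq) + Fe(s) → 2 Tl(s) + Fe²⁺(aq); hence Q = [Fe²⁺(aq)] / [Tl⁺(aq)]^2 = 1.31 (log Q = 0.118).
E = E° − (0.0592/n)·log Q = +0.11 − (0.0592/2)(0.118) = +0.107 V.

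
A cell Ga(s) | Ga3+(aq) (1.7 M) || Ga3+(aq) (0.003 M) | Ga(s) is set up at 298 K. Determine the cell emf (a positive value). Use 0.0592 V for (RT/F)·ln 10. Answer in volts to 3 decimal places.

0.054 V

For a concentration cell E°cell = 0, since both electrodes use the same couple.
The compartment with the higher Ga3+(aq) concentration (1.7 M) acts as the cathode; ions are reduced there and produced at the dilute (0.003 M) anode.
With n = 3, Ecell = −(0.0592/3)·log([dilute]/[conc]) = −(0.0592/3)·log(0.003/1.7) = +0.054 V.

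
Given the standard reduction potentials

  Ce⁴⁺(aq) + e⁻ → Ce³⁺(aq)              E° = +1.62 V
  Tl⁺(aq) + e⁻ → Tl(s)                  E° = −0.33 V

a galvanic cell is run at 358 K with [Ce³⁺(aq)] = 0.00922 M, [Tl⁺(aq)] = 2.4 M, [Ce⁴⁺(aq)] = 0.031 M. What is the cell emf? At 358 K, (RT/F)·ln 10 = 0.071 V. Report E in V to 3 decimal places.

+1.960 V

Ce⁴⁺/Ce³⁺ is reduced (cathode, E° = +1.62 V) and Tl⁺/Tl is oxidized (anode).
E°cell = E°cat − E°an = +1.62 − (−0.33) = +1.95 V; n = 1.
Balancing gives Ce⁴⁺(aq) + Tl(s) → Ce³⁺(aq) + Tl⁺(aq); hence Q = ([Ce³⁺(aq)]·[Tl⁺(aq)]) / [Ce⁴⁺(aq)] = 0.714 (log Q = −0.146).
Applying E = E° − (RT ln10/nF)·log Q gives +1.95 − (0.071/1)(−0.146) = +1.960 V.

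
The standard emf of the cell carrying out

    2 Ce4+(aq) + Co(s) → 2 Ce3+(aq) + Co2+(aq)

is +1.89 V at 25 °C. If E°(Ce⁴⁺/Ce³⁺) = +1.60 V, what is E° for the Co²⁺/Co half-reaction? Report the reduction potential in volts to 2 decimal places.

In the reaction as written the Ce⁴⁺/Ce³⁺ couple is reduced (cathode) and Co²⁺/Co is oxidized (anode), so E°cell = E°(Ce⁴⁺/Ce³⁺) − E°(Co²⁺/Co).
E°(Co²⁺/Co) = E°(cathode) − E°cell = +1.60 − (+1.89) = −0.29 V.

−0.29 V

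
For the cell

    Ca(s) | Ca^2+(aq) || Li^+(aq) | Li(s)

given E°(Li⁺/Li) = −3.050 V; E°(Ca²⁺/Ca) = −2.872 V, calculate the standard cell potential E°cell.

−0.178 V

By convention the left-hand electrode in cell notation is the anode (oxidation) and the right-hand electrode is the cathode (reduction).
E°cell = E°(right) − E°(left) = −3.050 − (−2.872) = −0.178 V.
The negative sign shows that, as written, the cell would require an external voltage to drive the reaction.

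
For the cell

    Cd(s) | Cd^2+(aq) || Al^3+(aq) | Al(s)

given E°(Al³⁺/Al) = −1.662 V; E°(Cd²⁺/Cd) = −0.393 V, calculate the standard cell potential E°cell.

By convention the left-hand electrode in cell notation is the anode (oxidation) and the right-hand electrode is the cathode (reduction).
E°cell = E°(right) − E°(left) = −1.662 − (−0.393) = −1.269 V.
The negative sign shows that, as written, the cell would require an external voltage to drive the reaction.

−1.269 V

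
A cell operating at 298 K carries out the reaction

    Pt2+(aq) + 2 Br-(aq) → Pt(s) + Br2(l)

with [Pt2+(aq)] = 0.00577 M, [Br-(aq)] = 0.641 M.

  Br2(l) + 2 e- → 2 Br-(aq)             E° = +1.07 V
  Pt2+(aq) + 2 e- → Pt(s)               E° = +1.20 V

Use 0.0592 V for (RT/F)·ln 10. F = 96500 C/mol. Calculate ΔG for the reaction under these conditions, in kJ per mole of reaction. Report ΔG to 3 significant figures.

The standard cell potential is +1.20 − (+1.07) = +0.13 V, with n = 2 electrons in the balanced equation.
Q = 1 / ([Pt2+(aq)]·[Br-(aq)]^2) = 422, so log Q = 2.625 and E = +0.13 − (0.0592/2)(2.625) = +0.0523 V.
Finally ΔG = −nFE = −(2)(96500 C/mol)(+0.0523 V) = −10.1 kJ/mol.

−10.1 kJ/mol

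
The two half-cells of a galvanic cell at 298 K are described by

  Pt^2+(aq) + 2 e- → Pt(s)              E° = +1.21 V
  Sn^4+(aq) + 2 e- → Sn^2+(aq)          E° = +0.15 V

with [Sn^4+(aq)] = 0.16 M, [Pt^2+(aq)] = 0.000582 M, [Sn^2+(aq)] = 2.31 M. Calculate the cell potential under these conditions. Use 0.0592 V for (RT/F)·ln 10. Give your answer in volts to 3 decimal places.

Pt²⁺/Pt is reduced (cathode, E° = +1.21 V) and Sn⁴⁺/Sn²⁺ is oxidized (anode).
The standard potential is +1.21 − (+0.15) = +1.06 V and the balanced reaction transfers n = 2 electrons.
Balancing gives Pt^2+(aq) + Sn^2+(aq) → Pt(s) + Sn^4+(aq); hence Q = [Sn^4+(aq)] / ([Pt^2+(aq)]·[Sn^2+(aq)]) = 119 (log Q = 2.076).
Applying E = E° − (RT ln10/nF)·log Q gives +1.06 − (0.0592/2)(2.076) = +0.999 V.

+0.999 V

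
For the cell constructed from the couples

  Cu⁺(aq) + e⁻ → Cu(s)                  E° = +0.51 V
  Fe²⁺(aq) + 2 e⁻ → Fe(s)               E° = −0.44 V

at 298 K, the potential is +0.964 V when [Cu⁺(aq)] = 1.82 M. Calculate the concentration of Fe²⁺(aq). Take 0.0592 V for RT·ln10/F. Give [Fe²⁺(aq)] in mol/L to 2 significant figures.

1.1 M

Cu⁺/Cu is the cathode (higher E°); E°cell = +0.51 − (−0.44) = +0.95 V with n = 2.
Rearranging E = E° − (0.0592/n)·log Q gives log Q = 2(+0.95 − (+0.964))/0.0592 = −0.473.
For 2 Cu⁺(aq) + Fe(s) → 2 Cu(s) + Fe²⁺(aq), the reaction quotient is Q = [Fe²⁺(aq)] / [Cu⁺(aq)]^2.
Solving for the unknown gives log [Fe²⁺(aq)] = 0.047, so [Fe²⁺(aq)] ≈ 1.1 M.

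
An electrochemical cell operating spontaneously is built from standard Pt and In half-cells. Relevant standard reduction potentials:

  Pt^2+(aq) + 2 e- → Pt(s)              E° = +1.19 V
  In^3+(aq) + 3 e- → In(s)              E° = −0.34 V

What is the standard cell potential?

+1.53 V

The Pt²⁺/Pt couple has the higher E°, so Pt ion is reduced (cathode) and In is oxidized (anode).
E°cell = E°(cathode) − E°(anode) = +1.19 − (−0.34) = +1.53 V.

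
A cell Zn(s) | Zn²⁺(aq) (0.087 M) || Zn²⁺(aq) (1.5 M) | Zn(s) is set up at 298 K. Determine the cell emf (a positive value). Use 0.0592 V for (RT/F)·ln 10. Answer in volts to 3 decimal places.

For a concentration cell E°cell = 0, since both electrodes use the same couple.
The compartment with the higher Zn²⁺(aq) concentration (1.5 M) acts as the cathode; ions are reduced there and produced at the dilute (0.087 M) anode.
With n = 2, Ecell = −(0.0592/2)·log([dilute]/[conc]) = −(0.0592/2)·log(0.087/1.5) = +0.037 V.

0.037 V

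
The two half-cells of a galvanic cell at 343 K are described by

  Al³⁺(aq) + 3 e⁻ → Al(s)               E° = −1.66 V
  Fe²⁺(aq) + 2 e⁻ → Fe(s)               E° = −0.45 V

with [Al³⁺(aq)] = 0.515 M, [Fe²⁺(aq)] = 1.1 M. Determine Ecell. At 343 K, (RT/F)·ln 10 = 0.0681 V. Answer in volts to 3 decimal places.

+1.218 V

The Fe²⁺/Fe couple has the more positive E°, so it is the cathode; Al³⁺/Al is the anode.
E°cell = E°cat − E°an = −0.45 − (−1.66) = +1.21 V; n = 6.
For the overall reaction 3 Fe²⁺(aq) + 2 Al(s) → 3 Fe(s) + 2 Al³⁺(aq), Q = [Al³⁺(aq)]^2 / [Fe²⁺(aq)]^3 = 0.199, giving log Q = −0.701.
E = E° − (0.0681/n)·log Q = +1.21 − (0.0681/6)(−0.701) = +1.218 V.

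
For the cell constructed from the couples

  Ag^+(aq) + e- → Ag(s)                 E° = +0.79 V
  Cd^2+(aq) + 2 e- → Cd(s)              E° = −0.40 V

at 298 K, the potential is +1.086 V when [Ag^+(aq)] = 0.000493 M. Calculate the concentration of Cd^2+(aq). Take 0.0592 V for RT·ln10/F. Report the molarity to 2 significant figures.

0.00079 M

The Ag⁺/Ag couple has the larger reduction potential, so it is the cathode: E°cell = +0.79 − (−0.40) = +1.19 V and n = 2.
Rearranging E = E° − (0.0592/n)·log Q gives log Q = 2(+1.19 − (+1.086))/0.0592 = 3.514.
Balancing electrons gives 2 Ag^+(aq) + Cd(s) → 2 Ag(s) + Cd^2+(aq); thus Q = [Cd^2+(aq)] / [Ag^+(aq)]^2.
Substituting the known concentrations and solving, log [Cd^2+(aq)] = −3.100 and [Cd^2+(aq)] = 0.00079 M.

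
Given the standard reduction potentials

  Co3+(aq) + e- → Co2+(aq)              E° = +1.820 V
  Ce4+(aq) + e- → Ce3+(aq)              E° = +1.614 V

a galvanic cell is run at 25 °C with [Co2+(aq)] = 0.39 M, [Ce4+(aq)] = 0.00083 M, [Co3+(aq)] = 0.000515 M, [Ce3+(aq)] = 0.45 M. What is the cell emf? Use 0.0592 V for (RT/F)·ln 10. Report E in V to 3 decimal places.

Since E°(Co³⁺/Co²⁺) > E°(Ce⁴⁺/Ce³⁺), Co³⁺/Co²⁺ serves as the cathode.
The standard potential is +1.820 − (+1.614) = +0.206 V and the balanced reaction transfers n = 1 electron.
Balancing gives Co3+(aq) + Ce3+(aq) → Co2+(aq) + Ce4+(aq); hence Q = ([Co2+(aq)]·[Ce4+(aq)]) / ([Co3+(aq)]·[Ce3+(aq)]) = 1.4 (log Q = 0.145).
By the Nernst equation, E = +0.206 − (0.0592/1)·(0.145) = +0.197 V.

+0.197 V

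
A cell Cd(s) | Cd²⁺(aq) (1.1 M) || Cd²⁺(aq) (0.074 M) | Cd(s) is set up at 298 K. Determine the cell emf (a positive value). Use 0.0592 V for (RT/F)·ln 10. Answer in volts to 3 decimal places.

For a concentration cell E°cell = 0, since both electrodes use the same couple.
The compartment with the higher Cd²⁺(aq) concentration (1.1 M) acts as the cathode; ions are reduced there and produced at the dilute (0.074 M) anode.
With n = 2, Ecell = −(0.0592/2)·log([dilute]/[conc]) = −(0.0592/2)·log(0.074/1.1) = +0.035 V.

0.035 V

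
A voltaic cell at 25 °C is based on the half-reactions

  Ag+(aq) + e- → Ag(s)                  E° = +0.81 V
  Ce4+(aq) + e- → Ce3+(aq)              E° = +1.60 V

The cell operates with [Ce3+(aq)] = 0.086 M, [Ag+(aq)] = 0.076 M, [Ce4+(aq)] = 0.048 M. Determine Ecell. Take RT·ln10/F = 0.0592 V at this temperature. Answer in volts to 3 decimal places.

Ce⁴⁺/Ce³⁺ is reduced (cathode, E° = +1.60 V) and Ag⁺/Ag is oxidized (anode).
E°cell = E°cat − E°an = +1.60 − (+0.81) = +0.79 V; n = 1.
Balancing gives Ce4+(aq) + Ag(s) → Ce3+(aq) + Ag+(aq); hence Q = ([Ce3+(aq)]·[Ag+(aq)]) / [Ce4+(aq)] = 0.136 (log Q = −0.866).
Applying E = E° − (RT ln10/nF)·log Q gives +0.79 − (0.0592/1)(−0.866) = +0.841 V.

+0.841 V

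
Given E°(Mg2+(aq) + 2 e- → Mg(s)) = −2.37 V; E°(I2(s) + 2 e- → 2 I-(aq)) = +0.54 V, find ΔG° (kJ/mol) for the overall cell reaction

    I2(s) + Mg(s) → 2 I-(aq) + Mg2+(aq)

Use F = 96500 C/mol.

−562 kJ/mol

In the reaction as written I2(s) is reduced, so the I₂/I⁻ couple is the cathode and Mg²⁺/Mg is the anode.
E°cell = +0.54 − (−2.37) = +2.91 V; balancing electrons gives n = 2.
ΔG° = −nFE°cell = −(2)(96500)(+2.91) J/mol = −562 kJ/mol.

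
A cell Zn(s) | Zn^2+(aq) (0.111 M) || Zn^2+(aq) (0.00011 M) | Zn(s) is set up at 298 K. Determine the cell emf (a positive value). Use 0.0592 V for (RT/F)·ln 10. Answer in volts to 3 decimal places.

For a concentration cell E°cell = 0, since both electrodes use the same couple.
The compartment with the higher Zn^2+(aq) concentration (0.111 M) acts as the cathode; ions are reduced there and produced at the dilute (0.00011 M) anode.
With n = 2, Ecell = −(0.0592/2)·log([dilute]/[conc]) = −(0.0592/2)·log(0.00011/0.111) = +0.089 V.

0.089 V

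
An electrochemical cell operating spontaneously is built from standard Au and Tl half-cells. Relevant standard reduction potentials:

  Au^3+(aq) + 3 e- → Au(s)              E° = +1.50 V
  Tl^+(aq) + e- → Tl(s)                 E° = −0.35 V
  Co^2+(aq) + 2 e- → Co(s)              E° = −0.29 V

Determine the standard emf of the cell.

+1.85 V

The Au³⁺/Au couple has the higher E°, so Au ion is reduced (cathode) and Tl is oxidized (anode).
E°cell = E°(cathode) − E°(anode) = +1.50 − (−0.35) = +1.85 V.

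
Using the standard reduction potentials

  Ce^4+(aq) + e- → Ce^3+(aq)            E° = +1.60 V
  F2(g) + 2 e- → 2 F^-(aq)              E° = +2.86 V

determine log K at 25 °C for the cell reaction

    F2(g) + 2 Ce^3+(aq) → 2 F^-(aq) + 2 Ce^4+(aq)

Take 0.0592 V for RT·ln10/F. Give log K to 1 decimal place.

The F₂/F⁻ couple is reduced (cathode); E°cell = +2.86 − (+1.60) = +1.26 V with n = 2.
At equilibrium E = 0, so log K = nE°cell / 0.0592 = (2)(+1.26) / 0.0592 = 42.6.

log K = 42.6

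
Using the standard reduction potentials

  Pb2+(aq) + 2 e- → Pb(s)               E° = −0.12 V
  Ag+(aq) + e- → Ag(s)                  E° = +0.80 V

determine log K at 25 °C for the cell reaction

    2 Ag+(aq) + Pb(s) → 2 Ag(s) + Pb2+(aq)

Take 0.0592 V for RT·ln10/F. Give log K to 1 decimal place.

log K = 31.1

The Ag⁺/Ag couple is reduced (cathode); E°cell = +0.80 − (−0.12) = +0.92 V with n = 2.
At equilibrium E = 0, so log K = nE°cell / 0.0592 = (2)(+0.92) / 0.0592 = 31.1.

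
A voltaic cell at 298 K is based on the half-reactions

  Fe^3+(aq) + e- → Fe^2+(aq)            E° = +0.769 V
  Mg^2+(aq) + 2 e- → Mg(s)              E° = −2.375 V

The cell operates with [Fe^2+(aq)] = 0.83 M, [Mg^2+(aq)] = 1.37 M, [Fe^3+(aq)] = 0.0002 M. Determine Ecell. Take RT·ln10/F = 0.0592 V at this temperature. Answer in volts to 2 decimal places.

Since E°(Fe³⁺/Fe²⁺) > E°(Mg²⁺/Mg), Fe³⁺/Fe²⁺ serves as the cathode.
E°cell = +0.769 − (−2.375) = +3.144 V, with n = 2 electrons transferred.
The balanced reaction is 2 Fe^3+(aq) + Mg(s) → 2 Fe^2+(aq) + Mg^2+(aq), so Q = ([Fe^2+(aq)]^2·[Mg^2+(aq)]) / [Fe^3+(aq)]^2 = 2.36×10^7 and log Q = 7.373.
By the Nernst equation, E = +3.144 − (0.0592/2)·(7.373) = +2.93 V.

+2.93 V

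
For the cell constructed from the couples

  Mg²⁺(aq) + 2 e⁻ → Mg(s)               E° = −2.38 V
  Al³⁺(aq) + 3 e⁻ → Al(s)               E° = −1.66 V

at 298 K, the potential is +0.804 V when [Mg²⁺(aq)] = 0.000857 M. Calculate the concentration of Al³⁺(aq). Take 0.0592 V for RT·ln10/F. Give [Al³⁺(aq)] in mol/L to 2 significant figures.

With Al³⁺/Al at the cathode and Mg²⁺/Mg at the anode, E°cell = −1.66 − (−2.38) = +0.72 V (n = 6).
Rearranging E = E° − (0.0592/n)·log Q gives log Q = 6(+0.72 − (+0.804))/0.0592 = −8.514.
The balanced reaction is 2 Al³⁺(aq) + 3 Mg(s) → 2 Al(s) + 3 Mg²⁺(aq), so Q = [Mg²⁺(aq)]^3 / [Al³⁺(aq)]^2.
Substituting the known concentrations and solving, log [Al³⁺(aq)] = −0.344 and [Al³⁺(aq)] = 0.45 M.

0.45 M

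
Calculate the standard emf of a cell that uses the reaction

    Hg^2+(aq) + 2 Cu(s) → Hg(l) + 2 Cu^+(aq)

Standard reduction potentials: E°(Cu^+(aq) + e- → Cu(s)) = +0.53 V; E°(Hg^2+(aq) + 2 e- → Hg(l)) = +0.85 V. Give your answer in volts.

+0.32 V

Hg^2+(aq) gains electrons, so the Hg²⁺/Hg couple is the cathode; the Cu⁺/Cu couple is the anode.
E°cell = E°(cathode) − E°(anode) = +0.85 − (+0.53) = +0.32 V.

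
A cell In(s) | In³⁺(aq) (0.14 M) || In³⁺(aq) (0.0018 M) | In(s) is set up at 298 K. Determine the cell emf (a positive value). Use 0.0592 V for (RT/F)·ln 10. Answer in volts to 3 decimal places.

For a concentration cell E°cell = 0, since both electrodes use the same couple.
The compartment with the higher In³⁺(aq) concentration (0.14 M) acts as the cathode; ions are reduced there and produced at the dilute (0.0018 M) anode.
With n = 3, Ecell = −(0.0592/3)·log([dilute]/[conc]) = −(0.0592/3)·log(0.0018/0.14) = +0.037 V.

0.037 V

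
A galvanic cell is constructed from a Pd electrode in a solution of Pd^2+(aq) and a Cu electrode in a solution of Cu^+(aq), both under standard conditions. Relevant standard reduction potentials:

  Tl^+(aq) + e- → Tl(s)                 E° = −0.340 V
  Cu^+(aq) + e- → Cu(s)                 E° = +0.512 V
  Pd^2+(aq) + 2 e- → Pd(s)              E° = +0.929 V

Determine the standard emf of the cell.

Of the two couples in this cell, the one with the more positive reduction potential is reduced at the cathode: here that is Pd²⁺/Pd (+0.929 V); Cu⁺/Cu (+0.512 V) is the anode.
E°cell = E°(cathode) − E°(anode) = +0.929 − (+0.512) = +0.417 V.

+0.417 V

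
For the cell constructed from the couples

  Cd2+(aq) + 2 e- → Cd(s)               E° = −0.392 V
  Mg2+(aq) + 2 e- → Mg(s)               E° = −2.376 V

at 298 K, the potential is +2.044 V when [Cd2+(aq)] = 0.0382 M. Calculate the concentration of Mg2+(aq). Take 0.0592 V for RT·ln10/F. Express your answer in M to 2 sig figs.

0.00036 M

With Cd²⁺/Cd at the cathode and Mg²⁺/Mg at the anode, E°cell = −0.392 − (−2.376) = +1.984 V (n = 2).
Rearranging E = E° − (0.0592/n)·log Q gives log Q = 2(+1.984 − (+2.044))/0.0592 = −2.027.
The balanced reaction is Cd2+(aq) + Mg(s) → Cd(s) + Mg2+(aq), so Q = [Mg2+(aq)] / [Cd2+(aq)].
Solving for the unknown gives log [Mg2+(aq)] = −3.445, so [Mg2+(aq)] ≈ 0.00036 M.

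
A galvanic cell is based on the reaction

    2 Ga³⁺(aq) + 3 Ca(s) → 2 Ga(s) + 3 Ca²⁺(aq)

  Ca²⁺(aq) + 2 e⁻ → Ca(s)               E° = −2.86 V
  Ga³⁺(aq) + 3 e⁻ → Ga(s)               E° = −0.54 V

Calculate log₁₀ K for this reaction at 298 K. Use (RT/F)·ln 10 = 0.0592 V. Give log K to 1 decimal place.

The Ga³⁺/Ga couple is reduced (cathode); E°cell = −0.54 − (−2.86) = +2.32 V with n = 6.
At equilibrium E = 0, so log K = nE°cell / 0.0592 = (6)(+2.32) / 0.0592 = 235.1.

log K = 235.1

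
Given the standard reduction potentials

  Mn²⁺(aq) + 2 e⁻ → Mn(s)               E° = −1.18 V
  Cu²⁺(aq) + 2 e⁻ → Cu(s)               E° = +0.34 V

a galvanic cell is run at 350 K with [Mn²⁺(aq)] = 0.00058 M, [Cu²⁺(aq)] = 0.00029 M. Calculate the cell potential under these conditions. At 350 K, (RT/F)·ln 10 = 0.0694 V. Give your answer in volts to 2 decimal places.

+1.51 V

Cu²⁺/Cu is reduced (cathode, E° = +0.34 V) and Mn²⁺/Mn is oxidized (anode).
E°cell = E°cat − E°an = +0.34 − (−1.18) = +1.52 V; n = 2.
For the overall reaction Cu²⁺(aq) + Mn(s) → Cu(s) + Mn²⁺(aq), Q = [Mn²⁺(aq)] / [Cu²⁺(aq)] = 2, giving log Q = 0.301.
Applying E = E° − (RT ln10/nF)·log Q gives +1.52 − (0.0694/2)(0.301) = +1.51 V.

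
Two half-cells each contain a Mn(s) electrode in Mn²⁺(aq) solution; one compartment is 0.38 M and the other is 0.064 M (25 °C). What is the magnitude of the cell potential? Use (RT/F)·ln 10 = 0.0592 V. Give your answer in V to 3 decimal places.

For a concentration cell E°cell = 0, since both electrodes use the same couple.
The compartment with the higher Mn²⁺(aq) concentration (0.38 M) acts as the cathode; ions are reduced there and produced at the dilute (0.064 M) anode.
With n = 2, Ecell = −(0.0592/2)·log([dilute]/[conc]) = −(0.0592/2)·log(0.064/0.38) = +0.023 V.

0.023 V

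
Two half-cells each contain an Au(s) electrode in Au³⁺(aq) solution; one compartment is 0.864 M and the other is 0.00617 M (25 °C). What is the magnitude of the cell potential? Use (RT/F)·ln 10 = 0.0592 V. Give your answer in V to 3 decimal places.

0.042 V

For a concentration cell E°cell = 0, since both electrodes use the same couple.
The compartment with the higher Au³⁺(aq) concentration (0.864 M) acts as the cathode; ions are reduced there and produced at the dilute (0.00617 M) anode.
With n = 3, Ecell = −(0.0592/3)·log([dilute]/[conc]) = −(0.0592/3)·log(0.00617/0.864) = +0.042 V.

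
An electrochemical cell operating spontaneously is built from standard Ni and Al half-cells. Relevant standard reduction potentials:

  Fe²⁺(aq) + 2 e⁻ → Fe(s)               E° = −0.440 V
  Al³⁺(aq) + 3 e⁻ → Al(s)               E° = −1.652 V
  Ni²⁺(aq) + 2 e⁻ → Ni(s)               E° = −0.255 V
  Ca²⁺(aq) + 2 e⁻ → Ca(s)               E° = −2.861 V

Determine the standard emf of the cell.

+1.397 V

Of the two couples in this cell, the one with the more positive reduction potential is reduced at the cathode: here that is Ni²⁺/Ni (−0.255 V); Al³⁺/Al (−1.652 V) is the anode.
E°cell = E°(cathode) − E°(anode) = −0.255 − (−1.652) = +1.397 V.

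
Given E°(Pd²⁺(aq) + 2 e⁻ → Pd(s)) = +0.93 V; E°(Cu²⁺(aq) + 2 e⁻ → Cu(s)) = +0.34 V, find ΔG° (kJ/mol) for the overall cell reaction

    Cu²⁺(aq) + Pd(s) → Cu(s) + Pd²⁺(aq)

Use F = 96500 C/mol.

In the reaction as written Cu²⁺(aq) is reduced, so the Cu²⁺/Cu couple is the cathode and Pd²⁺/Pd is the anode.
E°cell = +0.34 − (+0.93) = −0.59 V; balancing electrons gives n = 2.
ΔG° = −nFE°cell = −(2)(96500)(−0.59) J/mol = +114 kJ/mol.

+114 kJ/mol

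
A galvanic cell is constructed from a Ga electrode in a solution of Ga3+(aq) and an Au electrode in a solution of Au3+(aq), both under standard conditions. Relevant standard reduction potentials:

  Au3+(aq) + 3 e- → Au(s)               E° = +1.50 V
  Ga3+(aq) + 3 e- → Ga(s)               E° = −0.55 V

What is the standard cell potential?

Of the two couples in this cell, the one with the more positive reduction potential is reduced at the cathode: here that is Au³⁺/Au (+1.50 V); Ga³⁺/Ga (−0.55 V) is the anode.
E°cell = E°(cathode) − E°(anode) = +1.50 − (−0.55) = +2.05 V.

+2.05 V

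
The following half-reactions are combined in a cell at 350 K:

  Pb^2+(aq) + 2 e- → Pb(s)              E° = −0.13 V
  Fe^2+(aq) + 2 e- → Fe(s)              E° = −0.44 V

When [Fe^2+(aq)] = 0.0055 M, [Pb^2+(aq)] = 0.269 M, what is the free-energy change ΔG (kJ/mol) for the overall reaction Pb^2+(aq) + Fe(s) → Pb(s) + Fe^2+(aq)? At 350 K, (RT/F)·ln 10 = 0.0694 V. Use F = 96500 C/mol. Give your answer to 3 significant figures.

With Pb²⁺/Pb reduced at the cathode, E°cell = −0.13 − (−0.44) = +0.31 V and n = 2.
Q = [Fe^2+(aq)] / [Pb^2+(aq)] = 0.0204, so log Q = −1.689 and E = +0.31 − (0.0694/2)(−1.689) = +0.3686 V.
Then ΔG = −nFE = −2 × 96500 × +0.3686 J/mol = −71.1 kJ/mol.

−71.1 kJ/mol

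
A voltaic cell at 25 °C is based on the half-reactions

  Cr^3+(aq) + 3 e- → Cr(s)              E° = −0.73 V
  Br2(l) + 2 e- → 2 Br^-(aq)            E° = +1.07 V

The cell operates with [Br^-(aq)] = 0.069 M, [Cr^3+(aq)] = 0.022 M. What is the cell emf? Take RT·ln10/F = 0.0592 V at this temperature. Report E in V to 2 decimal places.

The Br₂/Br⁻ couple has the more positive E°, so it is the cathode; Cr³⁺/Cr is the anode.
E°cell = E°cat − E°an = +1.07 − (−0.73) = +1.80 V; n = 6.
For the overall reaction 3 Br2(l) + 2 Cr(s) → 6 Br^-(aq) + 2 Cr^3+(aq), Q = [Br^-(aq)]^6·[Cr^3+(aq)]^2 = 5.22×10^−11, giving log Q = −10.282.
E = E° − (0.0592/n)·log Q = +1.80 − (0.0592/6)(−10.282) = +1.90 V.

+1.90 V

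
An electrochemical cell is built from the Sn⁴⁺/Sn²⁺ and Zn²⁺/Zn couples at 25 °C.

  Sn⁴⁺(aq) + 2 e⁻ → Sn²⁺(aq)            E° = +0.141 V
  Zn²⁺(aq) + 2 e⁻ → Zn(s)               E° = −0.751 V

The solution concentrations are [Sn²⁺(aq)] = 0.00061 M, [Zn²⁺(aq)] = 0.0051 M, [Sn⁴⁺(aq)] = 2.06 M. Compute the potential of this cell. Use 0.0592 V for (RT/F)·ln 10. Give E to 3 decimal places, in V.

Since E°(Sn⁴⁺/Sn²⁺) > E°(Zn²⁺/Zn), Sn⁴⁺/Sn²⁺ serves as the cathode.
E°cell = +0.141 − (−0.751) = +0.892 V, with n = 2 electrons transferred.
Balancing gives Sn⁴⁺(aq) + Zn(s) → Sn²⁺(aq) + Zn²⁺(aq); hence Q = ([Sn²⁺(aq)]·[Zn²⁺(aq)]) / [Sn⁴⁺(aq)] = 1.51×10^−6 (log Q = −5.821).
E = E° − (0.0592/n)·log Q = +0.892 − (0.0592/2)(−5.821) = +1.064 V.

+1.064 V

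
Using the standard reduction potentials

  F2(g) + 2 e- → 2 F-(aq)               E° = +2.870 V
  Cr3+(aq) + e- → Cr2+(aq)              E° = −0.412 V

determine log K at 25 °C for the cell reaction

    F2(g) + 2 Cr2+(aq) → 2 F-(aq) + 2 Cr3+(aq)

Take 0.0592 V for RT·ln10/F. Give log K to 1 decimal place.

The F₂/F⁻ couple is reduced (cathode); E°cell = +2.870 − (−0.412) = +3.282 V with n = 2.
At equilibrium E = 0, so log K = nE°cell / 0.0592 = (2)(+3.282) / 0.0592 = 110.9.

log K = 110.9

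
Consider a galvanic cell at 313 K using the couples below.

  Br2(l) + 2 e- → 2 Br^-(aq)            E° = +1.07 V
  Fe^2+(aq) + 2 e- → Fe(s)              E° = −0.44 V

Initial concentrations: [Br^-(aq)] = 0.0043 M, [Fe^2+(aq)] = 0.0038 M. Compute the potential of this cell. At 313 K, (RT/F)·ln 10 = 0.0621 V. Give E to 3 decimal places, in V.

Since E°(Br₂/Br⁻) > E°(Fe²⁺/Fe), Br₂/Br⁻ serves as the cathode.
The standard potential is +1.07 − (−0.44) = +1.51 V and the balanced reaction transfers n = 2 electrons.
For the overall reaction Br2(l) + Fe(s) → 2 Br^-(aq) + Fe^2+(aq), Q = [Br^-(aq)]^2·[Fe^2+(aq)] = 7.03×10^−8, giving log Q = −7.153.
E = E° − (0.0621/n)·log Q = +1.51 − (0.0621/2)(−7.153) = +1.732 V.

+1.732 V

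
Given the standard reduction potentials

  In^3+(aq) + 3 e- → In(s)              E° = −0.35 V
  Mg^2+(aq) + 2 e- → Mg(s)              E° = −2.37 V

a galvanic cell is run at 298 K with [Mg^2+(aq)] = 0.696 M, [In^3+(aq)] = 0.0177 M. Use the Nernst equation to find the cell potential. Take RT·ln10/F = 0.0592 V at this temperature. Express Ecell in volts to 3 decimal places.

+1.990 V

Since E°(In³⁺/In) > E°(Mg²⁺/Mg), In³⁺/In serves as the cathode.
E°cell = E°cat − E°an = −0.35 − (−2.37) = +2.02 V; n = 6.
The balanced reaction is 2 In^3+(aq) + 3 Mg(s) → 2 In(s) + 3 Mg^2+(aq), so Q = [Mg^2+(aq)]^3 / [In^3+(aq)]^2 = 1.08×10^3 and log Q = 3.032.
Applying E = E° − (RT ln10/nF)·log Q gives +2.02 − (0.0592/6)(3.032) = +1.990 V.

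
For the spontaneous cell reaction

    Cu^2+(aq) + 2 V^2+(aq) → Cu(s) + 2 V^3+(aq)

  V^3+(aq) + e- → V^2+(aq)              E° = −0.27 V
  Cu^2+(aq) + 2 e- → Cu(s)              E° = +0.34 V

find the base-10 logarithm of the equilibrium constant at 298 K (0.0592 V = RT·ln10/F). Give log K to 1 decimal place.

The Cu²⁺/Cu couple is reduced (cathode); E°cell = +0.34 − (−0.27) = +0.61 V with n = 2.
At equilibrium E = 0, so log K = nE°cell / 0.0592 = (2)(+0.61) / 0.0592 = 20.6.

log K = 20.6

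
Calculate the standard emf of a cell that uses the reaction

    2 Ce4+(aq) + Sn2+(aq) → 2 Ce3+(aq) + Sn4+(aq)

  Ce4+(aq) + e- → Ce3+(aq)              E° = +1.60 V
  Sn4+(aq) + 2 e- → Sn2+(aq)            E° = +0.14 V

+1.46 V

In the reaction as written, Ce4+(aq) is reduced (cathode) and Sn4+(aq) is produced by oxidation at the anode.
E°cell = E°(cathode) − E°(anode) = +1.60 − (+0.14) = +1.46 V.
The positive value indicates the reaction is spontaneous as written.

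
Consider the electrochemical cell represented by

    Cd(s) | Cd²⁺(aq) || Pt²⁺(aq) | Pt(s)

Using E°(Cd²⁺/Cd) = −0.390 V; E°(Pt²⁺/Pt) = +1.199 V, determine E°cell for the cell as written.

By convention the left-hand electrode in cell notation is the anode (oxidation) and the right-hand electrode is the cathode (reduction).
E°cell = E°(right) − E°(left) = +1.199 − (−0.390) = +1.589 V.

+1.589 V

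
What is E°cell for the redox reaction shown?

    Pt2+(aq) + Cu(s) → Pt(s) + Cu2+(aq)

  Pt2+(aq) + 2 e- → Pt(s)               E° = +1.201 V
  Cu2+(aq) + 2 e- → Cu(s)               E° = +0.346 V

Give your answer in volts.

Pt2+(aq) gains electrons, so the Pt²⁺/Pt couple is the cathode; the Cu²⁺/Cu couple is the anode.
E°cell = E°(cathode) − E°(anode) = +1.201 − (+0.346) = +0.855 V.

+0.855 V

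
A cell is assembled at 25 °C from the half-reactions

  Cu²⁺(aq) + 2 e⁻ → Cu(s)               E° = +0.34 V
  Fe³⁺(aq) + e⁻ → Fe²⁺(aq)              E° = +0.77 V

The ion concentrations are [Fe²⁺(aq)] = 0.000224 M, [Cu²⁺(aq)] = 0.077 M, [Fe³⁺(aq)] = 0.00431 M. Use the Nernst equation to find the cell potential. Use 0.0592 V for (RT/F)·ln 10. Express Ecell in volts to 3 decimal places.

+0.539 V

Fe³⁺/Fe²⁺ is reduced (cathode, E° = +0.77 V) and Cu²⁺/Cu is oxidized (anode).
E°cell = E°cat − E°an = +0.77 − (+0.34) = +0.43 V; n = 2.
The balanced reaction is 2 Fe³⁺(aq) + Cu(s) → 2 Fe²⁺(aq) + Cu²⁺(aq), so Q = ([Fe²⁺(aq)]^2·[Cu²⁺(aq)]) / [Fe³⁺(aq)]^2 = 0.000208 and log Q = −3.682.
By the Nernst equation, E = +0.43 − (0.0592/2)·(−3.682) = +0.539 V.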